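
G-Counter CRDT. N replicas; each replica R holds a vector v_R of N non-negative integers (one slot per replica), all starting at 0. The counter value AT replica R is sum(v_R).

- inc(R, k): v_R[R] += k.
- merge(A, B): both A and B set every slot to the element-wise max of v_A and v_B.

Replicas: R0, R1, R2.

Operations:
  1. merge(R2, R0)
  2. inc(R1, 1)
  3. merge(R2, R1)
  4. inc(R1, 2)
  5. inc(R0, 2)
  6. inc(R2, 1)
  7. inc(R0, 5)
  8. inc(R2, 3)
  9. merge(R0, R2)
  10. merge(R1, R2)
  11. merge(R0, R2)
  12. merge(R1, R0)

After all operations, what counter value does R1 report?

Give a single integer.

Op 1: merge R2<->R0 -> R2=(0,0,0) R0=(0,0,0)
Op 2: inc R1 by 1 -> R1=(0,1,0) value=1
Op 3: merge R2<->R1 -> R2=(0,1,0) R1=(0,1,0)
Op 4: inc R1 by 2 -> R1=(0,3,0) value=3
Op 5: inc R0 by 2 -> R0=(2,0,0) value=2
Op 6: inc R2 by 1 -> R2=(0,1,1) value=2
Op 7: inc R0 by 5 -> R0=(7,0,0) value=7
Op 8: inc R2 by 3 -> R2=(0,1,4) value=5
Op 9: merge R0<->R2 -> R0=(7,1,4) R2=(7,1,4)
Op 10: merge R1<->R2 -> R1=(7,3,4) R2=(7,3,4)
Op 11: merge R0<->R2 -> R0=(7,3,4) R2=(7,3,4)
Op 12: merge R1<->R0 -> R1=(7,3,4) R0=(7,3,4)

Answer: 14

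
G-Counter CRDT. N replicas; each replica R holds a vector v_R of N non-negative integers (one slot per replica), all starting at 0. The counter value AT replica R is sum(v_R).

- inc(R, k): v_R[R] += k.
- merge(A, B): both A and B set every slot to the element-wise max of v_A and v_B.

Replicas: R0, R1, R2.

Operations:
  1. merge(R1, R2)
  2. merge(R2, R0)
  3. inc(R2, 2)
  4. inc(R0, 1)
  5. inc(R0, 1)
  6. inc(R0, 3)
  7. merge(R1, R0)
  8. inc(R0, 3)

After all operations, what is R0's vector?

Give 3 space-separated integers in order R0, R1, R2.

Answer: 8 0 0

Derivation:
Op 1: merge R1<->R2 -> R1=(0,0,0) R2=(0,0,0)
Op 2: merge R2<->R0 -> R2=(0,0,0) R0=(0,0,0)
Op 3: inc R2 by 2 -> R2=(0,0,2) value=2
Op 4: inc R0 by 1 -> R0=(1,0,0) value=1
Op 5: inc R0 by 1 -> R0=(2,0,0) value=2
Op 6: inc R0 by 3 -> R0=(5,0,0) value=5
Op 7: merge R1<->R0 -> R1=(5,0,0) R0=(5,0,0)
Op 8: inc R0 by 3 -> R0=(8,0,0) value=8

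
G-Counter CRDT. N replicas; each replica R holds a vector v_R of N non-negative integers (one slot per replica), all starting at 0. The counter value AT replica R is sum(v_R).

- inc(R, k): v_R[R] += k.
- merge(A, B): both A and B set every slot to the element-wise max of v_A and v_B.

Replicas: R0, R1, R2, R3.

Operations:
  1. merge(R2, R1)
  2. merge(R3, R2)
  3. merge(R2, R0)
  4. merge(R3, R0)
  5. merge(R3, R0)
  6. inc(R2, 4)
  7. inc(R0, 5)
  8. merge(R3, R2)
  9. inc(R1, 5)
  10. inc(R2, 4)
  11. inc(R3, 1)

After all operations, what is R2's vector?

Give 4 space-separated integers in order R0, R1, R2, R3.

Op 1: merge R2<->R1 -> R2=(0,0,0,0) R1=(0,0,0,0)
Op 2: merge R3<->R2 -> R3=(0,0,0,0) R2=(0,0,0,0)
Op 3: merge R2<->R0 -> R2=(0,0,0,0) R0=(0,0,0,0)
Op 4: merge R3<->R0 -> R3=(0,0,0,0) R0=(0,0,0,0)
Op 5: merge R3<->R0 -> R3=(0,0,0,0) R0=(0,0,0,0)
Op 6: inc R2 by 4 -> R2=(0,0,4,0) value=4
Op 7: inc R0 by 5 -> R0=(5,0,0,0) value=5
Op 8: merge R3<->R2 -> R3=(0,0,4,0) R2=(0,0,4,0)
Op 9: inc R1 by 5 -> R1=(0,5,0,0) value=5
Op 10: inc R2 by 4 -> R2=(0,0,8,0) value=8
Op 11: inc R3 by 1 -> R3=(0,0,4,1) value=5

Answer: 0 0 8 0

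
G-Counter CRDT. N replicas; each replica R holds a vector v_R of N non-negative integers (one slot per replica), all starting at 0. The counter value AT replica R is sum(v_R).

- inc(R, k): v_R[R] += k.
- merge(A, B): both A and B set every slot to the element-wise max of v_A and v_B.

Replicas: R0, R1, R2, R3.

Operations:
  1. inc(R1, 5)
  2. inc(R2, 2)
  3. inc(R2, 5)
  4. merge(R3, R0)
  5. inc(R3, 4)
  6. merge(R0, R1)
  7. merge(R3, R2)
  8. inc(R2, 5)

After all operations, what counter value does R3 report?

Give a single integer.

Answer: 11

Derivation:
Op 1: inc R1 by 5 -> R1=(0,5,0,0) value=5
Op 2: inc R2 by 2 -> R2=(0,0,2,0) value=2
Op 3: inc R2 by 5 -> R2=(0,0,7,0) value=7
Op 4: merge R3<->R0 -> R3=(0,0,0,0) R0=(0,0,0,0)
Op 5: inc R3 by 4 -> R3=(0,0,0,4) value=4
Op 6: merge R0<->R1 -> R0=(0,5,0,0) R1=(0,5,0,0)
Op 7: merge R3<->R2 -> R3=(0,0,7,4) R2=(0,0,7,4)
Op 8: inc R2 by 5 -> R2=(0,0,12,4) value=16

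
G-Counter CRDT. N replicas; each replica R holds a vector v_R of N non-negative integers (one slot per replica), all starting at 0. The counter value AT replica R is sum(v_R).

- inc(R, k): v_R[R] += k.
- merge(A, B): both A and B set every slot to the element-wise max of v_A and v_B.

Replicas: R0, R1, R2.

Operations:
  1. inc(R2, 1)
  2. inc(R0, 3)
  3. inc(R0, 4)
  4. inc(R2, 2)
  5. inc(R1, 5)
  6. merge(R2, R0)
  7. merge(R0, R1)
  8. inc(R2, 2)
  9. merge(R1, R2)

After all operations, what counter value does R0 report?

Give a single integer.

Op 1: inc R2 by 1 -> R2=(0,0,1) value=1
Op 2: inc R0 by 3 -> R0=(3,0,0) value=3
Op 3: inc R0 by 4 -> R0=(7,0,0) value=7
Op 4: inc R2 by 2 -> R2=(0,0,3) value=3
Op 5: inc R1 by 5 -> R1=(0,5,0) value=5
Op 6: merge R2<->R0 -> R2=(7,0,3) R0=(7,0,3)
Op 7: merge R0<->R1 -> R0=(7,5,3) R1=(7,5,3)
Op 8: inc R2 by 2 -> R2=(7,0,5) value=12
Op 9: merge R1<->R2 -> R1=(7,5,5) R2=(7,5,5)

Answer: 15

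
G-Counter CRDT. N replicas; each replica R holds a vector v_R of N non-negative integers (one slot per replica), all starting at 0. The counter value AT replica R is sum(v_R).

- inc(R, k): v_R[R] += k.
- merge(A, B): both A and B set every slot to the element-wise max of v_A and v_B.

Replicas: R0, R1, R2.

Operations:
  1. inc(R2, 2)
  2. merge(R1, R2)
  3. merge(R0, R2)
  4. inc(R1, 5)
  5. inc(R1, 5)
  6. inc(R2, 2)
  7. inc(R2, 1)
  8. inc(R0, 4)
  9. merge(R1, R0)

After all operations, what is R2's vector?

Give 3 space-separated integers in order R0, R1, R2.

Op 1: inc R2 by 2 -> R2=(0,0,2) value=2
Op 2: merge R1<->R2 -> R1=(0,0,2) R2=(0,0,2)
Op 3: merge R0<->R2 -> R0=(0,0,2) R2=(0,0,2)
Op 4: inc R1 by 5 -> R1=(0,5,2) value=7
Op 5: inc R1 by 5 -> R1=(0,10,2) value=12
Op 6: inc R2 by 2 -> R2=(0,0,4) value=4
Op 7: inc R2 by 1 -> R2=(0,0,5) value=5
Op 8: inc R0 by 4 -> R0=(4,0,2) value=6
Op 9: merge R1<->R0 -> R1=(4,10,2) R0=(4,10,2)

Answer: 0 0 5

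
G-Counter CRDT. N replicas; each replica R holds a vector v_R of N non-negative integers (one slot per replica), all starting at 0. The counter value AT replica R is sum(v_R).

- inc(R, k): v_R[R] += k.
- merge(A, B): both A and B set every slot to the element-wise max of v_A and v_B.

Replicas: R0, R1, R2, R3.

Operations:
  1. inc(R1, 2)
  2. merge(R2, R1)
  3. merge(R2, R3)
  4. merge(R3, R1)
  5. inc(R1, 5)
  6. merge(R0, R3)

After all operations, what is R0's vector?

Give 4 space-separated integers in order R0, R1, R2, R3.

Op 1: inc R1 by 2 -> R1=(0,2,0,0) value=2
Op 2: merge R2<->R1 -> R2=(0,2,0,0) R1=(0,2,0,0)
Op 3: merge R2<->R3 -> R2=(0,2,0,0) R3=(0,2,0,0)
Op 4: merge R3<->R1 -> R3=(0,2,0,0) R1=(0,2,0,0)
Op 5: inc R1 by 5 -> R1=(0,7,0,0) value=7
Op 6: merge R0<->R3 -> R0=(0,2,0,0) R3=(0,2,0,0)

Answer: 0 2 0 0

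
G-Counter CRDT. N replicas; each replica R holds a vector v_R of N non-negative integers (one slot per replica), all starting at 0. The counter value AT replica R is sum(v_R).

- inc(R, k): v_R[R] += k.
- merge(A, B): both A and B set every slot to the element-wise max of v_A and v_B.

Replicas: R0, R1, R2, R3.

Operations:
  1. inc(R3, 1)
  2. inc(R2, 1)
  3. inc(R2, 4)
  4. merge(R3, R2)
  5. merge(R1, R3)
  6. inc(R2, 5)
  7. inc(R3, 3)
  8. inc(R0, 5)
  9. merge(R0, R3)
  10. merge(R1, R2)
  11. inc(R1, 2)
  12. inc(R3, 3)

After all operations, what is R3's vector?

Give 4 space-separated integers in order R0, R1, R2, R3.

Answer: 5 0 5 7

Derivation:
Op 1: inc R3 by 1 -> R3=(0,0,0,1) value=1
Op 2: inc R2 by 1 -> R2=(0,0,1,0) value=1
Op 3: inc R2 by 4 -> R2=(0,0,5,0) value=5
Op 4: merge R3<->R2 -> R3=(0,0,5,1) R2=(0,0,5,1)
Op 5: merge R1<->R3 -> R1=(0,0,5,1) R3=(0,0,5,1)
Op 6: inc R2 by 5 -> R2=(0,0,10,1) value=11
Op 7: inc R3 by 3 -> R3=(0,0,5,4) value=9
Op 8: inc R0 by 5 -> R0=(5,0,0,0) value=5
Op 9: merge R0<->R3 -> R0=(5,0,5,4) R3=(5,0,5,4)
Op 10: merge R1<->R2 -> R1=(0,0,10,1) R2=(0,0,10,1)
Op 11: inc R1 by 2 -> R1=(0,2,10,1) value=13
Op 12: inc R3 by 3 -> R3=(5,0,5,7) value=17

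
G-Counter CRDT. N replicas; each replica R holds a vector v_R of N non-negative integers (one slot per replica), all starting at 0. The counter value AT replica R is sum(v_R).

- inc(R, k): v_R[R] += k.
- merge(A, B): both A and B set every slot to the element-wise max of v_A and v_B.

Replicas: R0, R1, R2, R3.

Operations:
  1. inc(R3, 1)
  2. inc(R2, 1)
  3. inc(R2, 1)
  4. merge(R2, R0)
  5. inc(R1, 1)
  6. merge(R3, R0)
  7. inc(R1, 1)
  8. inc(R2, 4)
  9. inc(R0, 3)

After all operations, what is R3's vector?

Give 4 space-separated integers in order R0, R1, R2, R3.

Answer: 0 0 2 1

Derivation:
Op 1: inc R3 by 1 -> R3=(0,0,0,1) value=1
Op 2: inc R2 by 1 -> R2=(0,0,1,0) value=1
Op 3: inc R2 by 1 -> R2=(0,0,2,0) value=2
Op 4: merge R2<->R0 -> R2=(0,0,2,0) R0=(0,0,2,0)
Op 5: inc R1 by 1 -> R1=(0,1,0,0) value=1
Op 6: merge R3<->R0 -> R3=(0,0,2,1) R0=(0,0,2,1)
Op 7: inc R1 by 1 -> R1=(0,2,0,0) value=2
Op 8: inc R2 by 4 -> R2=(0,0,6,0) value=6
Op 9: inc R0 by 3 -> R0=(3,0,2,1) value=6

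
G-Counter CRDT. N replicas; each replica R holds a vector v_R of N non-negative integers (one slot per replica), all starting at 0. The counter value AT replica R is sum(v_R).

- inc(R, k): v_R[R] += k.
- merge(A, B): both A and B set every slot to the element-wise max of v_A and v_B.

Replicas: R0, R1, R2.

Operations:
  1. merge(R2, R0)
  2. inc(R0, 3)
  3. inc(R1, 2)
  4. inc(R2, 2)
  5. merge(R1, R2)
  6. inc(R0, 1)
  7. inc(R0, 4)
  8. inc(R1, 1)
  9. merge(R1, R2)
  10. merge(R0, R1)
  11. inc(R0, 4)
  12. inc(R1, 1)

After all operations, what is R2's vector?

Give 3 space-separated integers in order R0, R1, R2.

Op 1: merge R2<->R0 -> R2=(0,0,0) R0=(0,0,0)
Op 2: inc R0 by 3 -> R0=(3,0,0) value=3
Op 3: inc R1 by 2 -> R1=(0,2,0) value=2
Op 4: inc R2 by 2 -> R2=(0,0,2) value=2
Op 5: merge R1<->R2 -> R1=(0,2,2) R2=(0,2,2)
Op 6: inc R0 by 1 -> R0=(4,0,0) value=4
Op 7: inc R0 by 4 -> R0=(8,0,0) value=8
Op 8: inc R1 by 1 -> R1=(0,3,2) value=5
Op 9: merge R1<->R2 -> R1=(0,3,2) R2=(0,3,2)
Op 10: merge R0<->R1 -> R0=(8,3,2) R1=(8,3,2)
Op 11: inc R0 by 4 -> R0=(12,3,2) value=17
Op 12: inc R1 by 1 -> R1=(8,4,2) value=14

Answer: 0 3 2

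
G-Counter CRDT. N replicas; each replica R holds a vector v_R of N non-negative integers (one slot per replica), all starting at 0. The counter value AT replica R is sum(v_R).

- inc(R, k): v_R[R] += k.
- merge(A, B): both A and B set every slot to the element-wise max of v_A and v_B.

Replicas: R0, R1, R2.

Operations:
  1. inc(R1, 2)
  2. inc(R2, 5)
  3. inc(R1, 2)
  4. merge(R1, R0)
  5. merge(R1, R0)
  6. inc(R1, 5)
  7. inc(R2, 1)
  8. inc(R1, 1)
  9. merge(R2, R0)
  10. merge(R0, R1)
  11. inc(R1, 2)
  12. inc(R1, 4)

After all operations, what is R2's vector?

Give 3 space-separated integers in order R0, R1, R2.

Op 1: inc R1 by 2 -> R1=(0,2,0) value=2
Op 2: inc R2 by 5 -> R2=(0,0,5) value=5
Op 3: inc R1 by 2 -> R1=(0,4,0) value=4
Op 4: merge R1<->R0 -> R1=(0,4,0) R0=(0,4,0)
Op 5: merge R1<->R0 -> R1=(0,4,0) R0=(0,4,0)
Op 6: inc R1 by 5 -> R1=(0,9,0) value=9
Op 7: inc R2 by 1 -> R2=(0,0,6) value=6
Op 8: inc R1 by 1 -> R1=(0,10,0) value=10
Op 9: merge R2<->R0 -> R2=(0,4,6) R0=(0,4,6)
Op 10: merge R0<->R1 -> R0=(0,10,6) R1=(0,10,6)
Op 11: inc R1 by 2 -> R1=(0,12,6) value=18
Op 12: inc R1 by 4 -> R1=(0,16,6) value=22

Answer: 0 4 6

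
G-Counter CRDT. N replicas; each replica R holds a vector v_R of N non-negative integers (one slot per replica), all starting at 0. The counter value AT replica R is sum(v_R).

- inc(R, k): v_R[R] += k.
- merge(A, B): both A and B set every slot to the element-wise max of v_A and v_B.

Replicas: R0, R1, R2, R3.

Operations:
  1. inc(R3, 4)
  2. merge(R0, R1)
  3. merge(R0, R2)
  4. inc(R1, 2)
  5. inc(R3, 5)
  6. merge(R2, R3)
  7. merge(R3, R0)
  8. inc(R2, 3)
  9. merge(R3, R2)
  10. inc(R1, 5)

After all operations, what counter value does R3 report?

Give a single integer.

Op 1: inc R3 by 4 -> R3=(0,0,0,4) value=4
Op 2: merge R0<->R1 -> R0=(0,0,0,0) R1=(0,0,0,0)
Op 3: merge R0<->R2 -> R0=(0,0,0,0) R2=(0,0,0,0)
Op 4: inc R1 by 2 -> R1=(0,2,0,0) value=2
Op 5: inc R3 by 5 -> R3=(0,0,0,9) value=9
Op 6: merge R2<->R3 -> R2=(0,0,0,9) R3=(0,0,0,9)
Op 7: merge R3<->R0 -> R3=(0,0,0,9) R0=(0,0,0,9)
Op 8: inc R2 by 3 -> R2=(0,0,3,9) value=12
Op 9: merge R3<->R2 -> R3=(0,0,3,9) R2=(0,0,3,9)
Op 10: inc R1 by 5 -> R1=(0,7,0,0) value=7

Answer: 12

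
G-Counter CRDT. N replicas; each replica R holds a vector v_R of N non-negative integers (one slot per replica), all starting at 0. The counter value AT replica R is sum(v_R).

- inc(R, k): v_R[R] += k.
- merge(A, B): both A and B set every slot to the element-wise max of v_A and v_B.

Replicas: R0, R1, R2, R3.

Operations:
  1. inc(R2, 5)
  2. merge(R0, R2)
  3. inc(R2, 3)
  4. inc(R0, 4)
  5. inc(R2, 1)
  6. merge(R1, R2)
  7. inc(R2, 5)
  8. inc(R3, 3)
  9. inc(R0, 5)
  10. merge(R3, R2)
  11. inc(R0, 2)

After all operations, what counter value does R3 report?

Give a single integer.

Op 1: inc R2 by 5 -> R2=(0,0,5,0) value=5
Op 2: merge R0<->R2 -> R0=(0,0,5,0) R2=(0,0,5,0)
Op 3: inc R2 by 3 -> R2=(0,0,8,0) value=8
Op 4: inc R0 by 4 -> R0=(4,0,5,0) value=9
Op 5: inc R2 by 1 -> R2=(0,0,9,0) value=9
Op 6: merge R1<->R2 -> R1=(0,0,9,0) R2=(0,0,9,0)
Op 7: inc R2 by 5 -> R2=(0,0,14,0) value=14
Op 8: inc R3 by 3 -> R3=(0,0,0,3) value=3
Op 9: inc R0 by 5 -> R0=(9,0,5,0) value=14
Op 10: merge R3<->R2 -> R3=(0,0,14,3) R2=(0,0,14,3)
Op 11: inc R0 by 2 -> R0=(11,0,5,0) value=16

Answer: 17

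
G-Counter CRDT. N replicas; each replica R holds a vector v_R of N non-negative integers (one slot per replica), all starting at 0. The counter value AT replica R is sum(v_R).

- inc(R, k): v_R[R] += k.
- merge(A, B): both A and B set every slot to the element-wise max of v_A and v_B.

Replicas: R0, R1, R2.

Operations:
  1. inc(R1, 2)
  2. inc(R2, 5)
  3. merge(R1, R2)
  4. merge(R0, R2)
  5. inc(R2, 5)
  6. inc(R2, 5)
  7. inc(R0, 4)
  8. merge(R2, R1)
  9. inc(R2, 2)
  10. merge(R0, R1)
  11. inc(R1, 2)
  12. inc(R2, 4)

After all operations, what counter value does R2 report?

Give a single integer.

Answer: 23

Derivation:
Op 1: inc R1 by 2 -> R1=(0,2,0) value=2
Op 2: inc R2 by 5 -> R2=(0,0,5) value=5
Op 3: merge R1<->R2 -> R1=(0,2,5) R2=(0,2,5)
Op 4: merge R0<->R2 -> R0=(0,2,5) R2=(0,2,5)
Op 5: inc R2 by 5 -> R2=(0,2,10) value=12
Op 6: inc R2 by 5 -> R2=(0,2,15) value=17
Op 7: inc R0 by 4 -> R0=(4,2,5) value=11
Op 8: merge R2<->R1 -> R2=(0,2,15) R1=(0,2,15)
Op 9: inc R2 by 2 -> R2=(0,2,17) value=19
Op 10: merge R0<->R1 -> R0=(4,2,15) R1=(4,2,15)
Op 11: inc R1 by 2 -> R1=(4,4,15) value=23
Op 12: inc R2 by 4 -> R2=(0,2,21) value=23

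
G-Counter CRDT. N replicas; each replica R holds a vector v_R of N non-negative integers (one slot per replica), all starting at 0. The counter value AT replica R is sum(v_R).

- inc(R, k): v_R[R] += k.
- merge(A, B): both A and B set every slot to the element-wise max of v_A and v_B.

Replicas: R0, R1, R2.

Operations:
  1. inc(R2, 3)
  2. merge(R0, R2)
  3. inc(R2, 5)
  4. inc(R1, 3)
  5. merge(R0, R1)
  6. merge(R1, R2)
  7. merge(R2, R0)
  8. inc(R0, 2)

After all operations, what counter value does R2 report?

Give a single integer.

Answer: 11

Derivation:
Op 1: inc R2 by 3 -> R2=(0,0,3) value=3
Op 2: merge R0<->R2 -> R0=(0,0,3) R2=(0,0,3)
Op 3: inc R2 by 5 -> R2=(0,0,8) value=8
Op 4: inc R1 by 3 -> R1=(0,3,0) value=3
Op 5: merge R0<->R1 -> R0=(0,3,3) R1=(0,3,3)
Op 6: merge R1<->R2 -> R1=(0,3,8) R2=(0,3,8)
Op 7: merge R2<->R0 -> R2=(0,3,8) R0=(0,3,8)
Op 8: inc R0 by 2 -> R0=(2,3,8) value=13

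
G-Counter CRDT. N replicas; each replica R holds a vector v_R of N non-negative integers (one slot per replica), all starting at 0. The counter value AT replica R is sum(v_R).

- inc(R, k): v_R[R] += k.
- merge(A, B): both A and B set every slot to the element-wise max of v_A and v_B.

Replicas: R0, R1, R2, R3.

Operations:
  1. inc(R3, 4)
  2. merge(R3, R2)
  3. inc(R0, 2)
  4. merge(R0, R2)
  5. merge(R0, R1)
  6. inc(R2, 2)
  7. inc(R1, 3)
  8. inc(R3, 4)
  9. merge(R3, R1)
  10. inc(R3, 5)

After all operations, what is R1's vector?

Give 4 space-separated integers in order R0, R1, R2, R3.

Answer: 2 3 0 8

Derivation:
Op 1: inc R3 by 4 -> R3=(0,0,0,4) value=4
Op 2: merge R3<->R2 -> R3=(0,0,0,4) R2=(0,0,0,4)
Op 3: inc R0 by 2 -> R0=(2,0,0,0) value=2
Op 4: merge R0<->R2 -> R0=(2,0,0,4) R2=(2,0,0,4)
Op 5: merge R0<->R1 -> R0=(2,0,0,4) R1=(2,0,0,4)
Op 6: inc R2 by 2 -> R2=(2,0,2,4) value=8
Op 7: inc R1 by 3 -> R1=(2,3,0,4) value=9
Op 8: inc R3 by 4 -> R3=(0,0,0,8) value=8
Op 9: merge R3<->R1 -> R3=(2,3,0,8) R1=(2,3,0,8)
Op 10: inc R3 by 5 -> R3=(2,3,0,13) value=18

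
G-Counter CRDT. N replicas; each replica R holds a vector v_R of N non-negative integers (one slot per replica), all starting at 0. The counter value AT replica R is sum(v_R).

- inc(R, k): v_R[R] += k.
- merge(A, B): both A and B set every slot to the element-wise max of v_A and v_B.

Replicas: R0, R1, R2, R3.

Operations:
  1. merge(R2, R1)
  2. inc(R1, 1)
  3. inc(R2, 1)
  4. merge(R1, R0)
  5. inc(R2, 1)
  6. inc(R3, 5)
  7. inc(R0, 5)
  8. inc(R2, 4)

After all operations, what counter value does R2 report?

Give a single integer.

Op 1: merge R2<->R1 -> R2=(0,0,0,0) R1=(0,0,0,0)
Op 2: inc R1 by 1 -> R1=(0,1,0,0) value=1
Op 3: inc R2 by 1 -> R2=(0,0,1,0) value=1
Op 4: merge R1<->R0 -> R1=(0,1,0,0) R0=(0,1,0,0)
Op 5: inc R2 by 1 -> R2=(0,0,2,0) value=2
Op 6: inc R3 by 5 -> R3=(0,0,0,5) value=5
Op 7: inc R0 by 5 -> R0=(5,1,0,0) value=6
Op 8: inc R2 by 4 -> R2=(0,0,6,0) value=6

Answer: 6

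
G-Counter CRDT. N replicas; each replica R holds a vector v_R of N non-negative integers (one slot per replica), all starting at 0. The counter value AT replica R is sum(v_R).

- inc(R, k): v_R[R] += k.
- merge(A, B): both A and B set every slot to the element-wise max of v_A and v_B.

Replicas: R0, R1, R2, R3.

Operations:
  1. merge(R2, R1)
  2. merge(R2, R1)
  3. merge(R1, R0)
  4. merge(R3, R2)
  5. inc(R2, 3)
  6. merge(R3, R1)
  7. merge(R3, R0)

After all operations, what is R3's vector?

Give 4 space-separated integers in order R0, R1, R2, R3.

Answer: 0 0 0 0

Derivation:
Op 1: merge R2<->R1 -> R2=(0,0,0,0) R1=(0,0,0,0)
Op 2: merge R2<->R1 -> R2=(0,0,0,0) R1=(0,0,0,0)
Op 3: merge R1<->R0 -> R1=(0,0,0,0) R0=(0,0,0,0)
Op 4: merge R3<->R2 -> R3=(0,0,0,0) R2=(0,0,0,0)
Op 5: inc R2 by 3 -> R2=(0,0,3,0) value=3
Op 6: merge R3<->R1 -> R3=(0,0,0,0) R1=(0,0,0,0)
Op 7: merge R3<->R0 -> R3=(0,0,0,0) R0=(0,0,0,0)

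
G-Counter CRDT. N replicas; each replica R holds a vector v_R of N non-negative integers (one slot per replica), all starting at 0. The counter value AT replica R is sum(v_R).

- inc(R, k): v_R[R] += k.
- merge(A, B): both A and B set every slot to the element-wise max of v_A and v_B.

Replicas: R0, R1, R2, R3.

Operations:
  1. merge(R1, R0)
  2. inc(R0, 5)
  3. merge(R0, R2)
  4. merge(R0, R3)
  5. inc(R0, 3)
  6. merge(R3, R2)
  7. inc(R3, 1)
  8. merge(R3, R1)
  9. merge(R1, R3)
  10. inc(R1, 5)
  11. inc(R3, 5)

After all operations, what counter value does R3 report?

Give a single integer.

Answer: 11

Derivation:
Op 1: merge R1<->R0 -> R1=(0,0,0,0) R0=(0,0,0,0)
Op 2: inc R0 by 5 -> R0=(5,0,0,0) value=5
Op 3: merge R0<->R2 -> R0=(5,0,0,0) R2=(5,0,0,0)
Op 4: merge R0<->R3 -> R0=(5,0,0,0) R3=(5,0,0,0)
Op 5: inc R0 by 3 -> R0=(8,0,0,0) value=8
Op 6: merge R3<->R2 -> R3=(5,0,0,0) R2=(5,0,0,0)
Op 7: inc R3 by 1 -> R3=(5,0,0,1) value=6
Op 8: merge R3<->R1 -> R3=(5,0,0,1) R1=(5,0,0,1)
Op 9: merge R1<->R3 -> R1=(5,0,0,1) R3=(5,0,0,1)
Op 10: inc R1 by 5 -> R1=(5,5,0,1) value=11
Op 11: inc R3 by 5 -> R3=(5,0,0,6) value=11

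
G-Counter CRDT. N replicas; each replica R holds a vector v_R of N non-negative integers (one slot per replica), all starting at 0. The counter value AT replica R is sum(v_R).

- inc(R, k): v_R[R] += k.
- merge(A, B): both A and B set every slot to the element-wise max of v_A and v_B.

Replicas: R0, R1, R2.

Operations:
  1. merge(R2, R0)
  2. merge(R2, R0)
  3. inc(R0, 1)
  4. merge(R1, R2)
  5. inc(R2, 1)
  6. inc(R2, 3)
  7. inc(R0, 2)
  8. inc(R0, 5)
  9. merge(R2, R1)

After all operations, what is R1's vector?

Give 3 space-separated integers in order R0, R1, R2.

Op 1: merge R2<->R0 -> R2=(0,0,0) R0=(0,0,0)
Op 2: merge R2<->R0 -> R2=(0,0,0) R0=(0,0,0)
Op 3: inc R0 by 1 -> R0=(1,0,0) value=1
Op 4: merge R1<->R2 -> R1=(0,0,0) R2=(0,0,0)
Op 5: inc R2 by 1 -> R2=(0,0,1) value=1
Op 6: inc R2 by 3 -> R2=(0,0,4) value=4
Op 7: inc R0 by 2 -> R0=(3,0,0) value=3
Op 8: inc R0 by 5 -> R0=(8,0,0) value=8
Op 9: merge R2<->R1 -> R2=(0,0,4) R1=(0,0,4)

Answer: 0 0 4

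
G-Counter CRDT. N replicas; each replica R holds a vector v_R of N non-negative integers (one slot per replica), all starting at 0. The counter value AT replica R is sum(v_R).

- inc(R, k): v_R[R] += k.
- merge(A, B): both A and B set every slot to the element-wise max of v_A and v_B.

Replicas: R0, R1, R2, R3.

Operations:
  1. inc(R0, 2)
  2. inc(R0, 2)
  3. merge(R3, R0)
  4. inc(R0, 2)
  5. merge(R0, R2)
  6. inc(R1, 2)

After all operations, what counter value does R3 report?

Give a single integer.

Op 1: inc R0 by 2 -> R0=(2,0,0,0) value=2
Op 2: inc R0 by 2 -> R0=(4,0,0,0) value=4
Op 3: merge R3<->R0 -> R3=(4,0,0,0) R0=(4,0,0,0)
Op 4: inc R0 by 2 -> R0=(6,0,0,0) value=6
Op 5: merge R0<->R2 -> R0=(6,0,0,0) R2=(6,0,0,0)
Op 6: inc R1 by 2 -> R1=(0,2,0,0) value=2

Answer: 4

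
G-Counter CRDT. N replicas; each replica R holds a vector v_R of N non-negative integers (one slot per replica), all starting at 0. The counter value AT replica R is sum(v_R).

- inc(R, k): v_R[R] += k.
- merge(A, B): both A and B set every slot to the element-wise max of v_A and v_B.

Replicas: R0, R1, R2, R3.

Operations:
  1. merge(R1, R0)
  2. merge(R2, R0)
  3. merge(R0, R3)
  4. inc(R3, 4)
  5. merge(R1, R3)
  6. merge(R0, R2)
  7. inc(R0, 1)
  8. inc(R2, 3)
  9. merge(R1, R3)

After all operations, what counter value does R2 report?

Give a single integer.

Answer: 3

Derivation:
Op 1: merge R1<->R0 -> R1=(0,0,0,0) R0=(0,0,0,0)
Op 2: merge R2<->R0 -> R2=(0,0,0,0) R0=(0,0,0,0)
Op 3: merge R0<->R3 -> R0=(0,0,0,0) R3=(0,0,0,0)
Op 4: inc R3 by 4 -> R3=(0,0,0,4) value=4
Op 5: merge R1<->R3 -> R1=(0,0,0,4) R3=(0,0,0,4)
Op 6: merge R0<->R2 -> R0=(0,0,0,0) R2=(0,0,0,0)
Op 7: inc R0 by 1 -> R0=(1,0,0,0) value=1
Op 8: inc R2 by 3 -> R2=(0,0,3,0) value=3
Op 9: merge R1<->R3 -> R1=(0,0,0,4) R3=(0,0,0,4)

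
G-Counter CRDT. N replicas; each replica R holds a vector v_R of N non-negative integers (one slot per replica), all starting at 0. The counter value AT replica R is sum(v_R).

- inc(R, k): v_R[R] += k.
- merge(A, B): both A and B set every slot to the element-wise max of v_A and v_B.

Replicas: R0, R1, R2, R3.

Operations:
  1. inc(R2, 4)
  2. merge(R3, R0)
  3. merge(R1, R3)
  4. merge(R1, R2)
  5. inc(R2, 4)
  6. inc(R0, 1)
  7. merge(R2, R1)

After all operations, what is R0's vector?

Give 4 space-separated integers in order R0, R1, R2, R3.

Op 1: inc R2 by 4 -> R2=(0,0,4,0) value=4
Op 2: merge R3<->R0 -> R3=(0,0,0,0) R0=(0,0,0,0)
Op 3: merge R1<->R3 -> R1=(0,0,0,0) R3=(0,0,0,0)
Op 4: merge R1<->R2 -> R1=(0,0,4,0) R2=(0,0,4,0)
Op 5: inc R2 by 4 -> R2=(0,0,8,0) value=8
Op 6: inc R0 by 1 -> R0=(1,0,0,0) value=1
Op 7: merge R2<->R1 -> R2=(0,0,8,0) R1=(0,0,8,0)

Answer: 1 0 0 0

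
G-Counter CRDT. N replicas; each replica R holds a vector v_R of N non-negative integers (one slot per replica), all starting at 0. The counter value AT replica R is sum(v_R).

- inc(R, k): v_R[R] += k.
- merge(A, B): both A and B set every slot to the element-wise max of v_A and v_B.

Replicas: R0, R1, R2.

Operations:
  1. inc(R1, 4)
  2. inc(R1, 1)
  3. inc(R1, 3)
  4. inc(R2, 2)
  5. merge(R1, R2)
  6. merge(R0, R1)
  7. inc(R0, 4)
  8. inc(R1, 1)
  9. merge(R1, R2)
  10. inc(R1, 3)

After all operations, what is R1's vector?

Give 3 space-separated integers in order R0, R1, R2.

Answer: 0 12 2

Derivation:
Op 1: inc R1 by 4 -> R1=(0,4,0) value=4
Op 2: inc R1 by 1 -> R1=(0,5,0) value=5
Op 3: inc R1 by 3 -> R1=(0,8,0) value=8
Op 4: inc R2 by 2 -> R2=(0,0,2) value=2
Op 5: merge R1<->R2 -> R1=(0,8,2) R2=(0,8,2)
Op 6: merge R0<->R1 -> R0=(0,8,2) R1=(0,8,2)
Op 7: inc R0 by 4 -> R0=(4,8,2) value=14
Op 8: inc R1 by 1 -> R1=(0,9,2) value=11
Op 9: merge R1<->R2 -> R1=(0,9,2) R2=(0,9,2)
Op 10: inc R1 by 3 -> R1=(0,12,2) value=14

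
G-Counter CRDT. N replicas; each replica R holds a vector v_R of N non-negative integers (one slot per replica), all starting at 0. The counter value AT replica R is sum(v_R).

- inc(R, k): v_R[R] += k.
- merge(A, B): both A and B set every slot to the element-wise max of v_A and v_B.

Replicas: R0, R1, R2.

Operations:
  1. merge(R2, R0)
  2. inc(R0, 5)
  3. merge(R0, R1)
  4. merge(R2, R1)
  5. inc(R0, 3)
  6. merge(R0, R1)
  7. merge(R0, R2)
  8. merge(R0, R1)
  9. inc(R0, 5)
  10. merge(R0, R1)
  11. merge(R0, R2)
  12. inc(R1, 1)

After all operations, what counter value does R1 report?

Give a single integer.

Answer: 14

Derivation:
Op 1: merge R2<->R0 -> R2=(0,0,0) R0=(0,0,0)
Op 2: inc R0 by 5 -> R0=(5,0,0) value=5
Op 3: merge R0<->R1 -> R0=(5,0,0) R1=(5,0,0)
Op 4: merge R2<->R1 -> R2=(5,0,0) R1=(5,0,0)
Op 5: inc R0 by 3 -> R0=(8,0,0) value=8
Op 6: merge R0<->R1 -> R0=(8,0,0) R1=(8,0,0)
Op 7: merge R0<->R2 -> R0=(8,0,0) R2=(8,0,0)
Op 8: merge R0<->R1 -> R0=(8,0,0) R1=(8,0,0)
Op 9: inc R0 by 5 -> R0=(13,0,0) value=13
Op 10: merge R0<->R1 -> R0=(13,0,0) R1=(13,0,0)
Op 11: merge R0<->R2 -> R0=(13,0,0) R2=(13,0,0)
Op 12: inc R1 by 1 -> R1=(13,1,0) value=14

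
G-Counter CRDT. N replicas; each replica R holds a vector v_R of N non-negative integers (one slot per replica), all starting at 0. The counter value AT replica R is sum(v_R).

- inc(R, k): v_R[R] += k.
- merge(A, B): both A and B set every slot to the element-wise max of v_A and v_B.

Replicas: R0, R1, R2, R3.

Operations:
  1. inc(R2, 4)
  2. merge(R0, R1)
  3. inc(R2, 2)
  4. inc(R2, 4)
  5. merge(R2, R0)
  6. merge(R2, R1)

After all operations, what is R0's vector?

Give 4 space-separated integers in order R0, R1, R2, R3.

Op 1: inc R2 by 4 -> R2=(0,0,4,0) value=4
Op 2: merge R0<->R1 -> R0=(0,0,0,0) R1=(0,0,0,0)
Op 3: inc R2 by 2 -> R2=(0,0,6,0) value=6
Op 4: inc R2 by 4 -> R2=(0,0,10,0) value=10
Op 5: merge R2<->R0 -> R2=(0,0,10,0) R0=(0,0,10,0)
Op 6: merge R2<->R1 -> R2=(0,0,10,0) R1=(0,0,10,0)

Answer: 0 0 10 0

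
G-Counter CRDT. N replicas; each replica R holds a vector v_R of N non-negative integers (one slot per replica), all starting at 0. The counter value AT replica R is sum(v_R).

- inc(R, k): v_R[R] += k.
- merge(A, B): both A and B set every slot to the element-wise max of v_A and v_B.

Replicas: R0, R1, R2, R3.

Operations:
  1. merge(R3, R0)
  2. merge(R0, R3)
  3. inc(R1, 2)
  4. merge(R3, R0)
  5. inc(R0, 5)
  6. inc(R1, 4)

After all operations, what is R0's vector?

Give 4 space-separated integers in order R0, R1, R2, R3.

Op 1: merge R3<->R0 -> R3=(0,0,0,0) R0=(0,0,0,0)
Op 2: merge R0<->R3 -> R0=(0,0,0,0) R3=(0,0,0,0)
Op 3: inc R1 by 2 -> R1=(0,2,0,0) value=2
Op 4: merge R3<->R0 -> R3=(0,0,0,0) R0=(0,0,0,0)
Op 5: inc R0 by 5 -> R0=(5,0,0,0) value=5
Op 6: inc R1 by 4 -> R1=(0,6,0,0) value=6

Answer: 5 0 0 0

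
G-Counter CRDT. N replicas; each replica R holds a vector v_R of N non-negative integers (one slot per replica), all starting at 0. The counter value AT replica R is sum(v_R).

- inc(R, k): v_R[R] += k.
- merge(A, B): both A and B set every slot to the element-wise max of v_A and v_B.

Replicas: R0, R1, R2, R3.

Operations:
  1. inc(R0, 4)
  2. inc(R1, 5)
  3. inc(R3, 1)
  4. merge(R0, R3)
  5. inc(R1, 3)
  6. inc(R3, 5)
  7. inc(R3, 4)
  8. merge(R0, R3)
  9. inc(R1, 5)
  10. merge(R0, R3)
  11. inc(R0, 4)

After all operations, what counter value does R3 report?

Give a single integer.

Answer: 14

Derivation:
Op 1: inc R0 by 4 -> R0=(4,0,0,0) value=4
Op 2: inc R1 by 5 -> R1=(0,5,0,0) value=5
Op 3: inc R3 by 1 -> R3=(0,0,0,1) value=1
Op 4: merge R0<->R3 -> R0=(4,0,0,1) R3=(4,0,0,1)
Op 5: inc R1 by 3 -> R1=(0,8,0,0) value=8
Op 6: inc R3 by 5 -> R3=(4,0,0,6) value=10
Op 7: inc R3 by 4 -> R3=(4,0,0,10) value=14
Op 8: merge R0<->R3 -> R0=(4,0,0,10) R3=(4,0,0,10)
Op 9: inc R1 by 5 -> R1=(0,13,0,0) value=13
Op 10: merge R0<->R3 -> R0=(4,0,0,10) R3=(4,0,0,10)
Op 11: inc R0 by 4 -> R0=(8,0,0,10) value=18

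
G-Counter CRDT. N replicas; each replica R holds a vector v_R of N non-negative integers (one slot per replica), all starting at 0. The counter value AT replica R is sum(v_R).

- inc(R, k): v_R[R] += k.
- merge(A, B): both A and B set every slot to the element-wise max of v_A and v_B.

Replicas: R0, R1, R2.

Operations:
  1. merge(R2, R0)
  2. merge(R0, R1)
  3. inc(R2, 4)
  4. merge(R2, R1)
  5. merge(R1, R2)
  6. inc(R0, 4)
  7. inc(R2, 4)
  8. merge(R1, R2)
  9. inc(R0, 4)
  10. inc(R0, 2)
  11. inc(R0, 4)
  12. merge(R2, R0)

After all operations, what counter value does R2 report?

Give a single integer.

Op 1: merge R2<->R0 -> R2=(0,0,0) R0=(0,0,0)
Op 2: merge R0<->R1 -> R0=(0,0,0) R1=(0,0,0)
Op 3: inc R2 by 4 -> R2=(0,0,4) value=4
Op 4: merge R2<->R1 -> R2=(0,0,4) R1=(0,0,4)
Op 5: merge R1<->R2 -> R1=(0,0,4) R2=(0,0,4)
Op 6: inc R0 by 4 -> R0=(4,0,0) value=4
Op 7: inc R2 by 4 -> R2=(0,0,8) value=8
Op 8: merge R1<->R2 -> R1=(0,0,8) R2=(0,0,8)
Op 9: inc R0 by 4 -> R0=(8,0,0) value=8
Op 10: inc R0 by 2 -> R0=(10,0,0) value=10
Op 11: inc R0 by 4 -> R0=(14,0,0) value=14
Op 12: merge R2<->R0 -> R2=(14,0,8) R0=(14,0,8)

Answer: 22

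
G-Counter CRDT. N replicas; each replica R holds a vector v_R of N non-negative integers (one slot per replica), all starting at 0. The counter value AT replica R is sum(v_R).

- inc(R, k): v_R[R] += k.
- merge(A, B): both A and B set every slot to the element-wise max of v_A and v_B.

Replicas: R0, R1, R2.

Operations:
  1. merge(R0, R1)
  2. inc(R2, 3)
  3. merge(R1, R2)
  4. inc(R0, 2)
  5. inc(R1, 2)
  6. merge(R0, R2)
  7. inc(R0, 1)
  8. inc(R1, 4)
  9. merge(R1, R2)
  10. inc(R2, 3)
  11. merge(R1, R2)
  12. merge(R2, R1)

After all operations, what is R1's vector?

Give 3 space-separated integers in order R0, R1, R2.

Answer: 2 6 6

Derivation:
Op 1: merge R0<->R1 -> R0=(0,0,0) R1=(0,0,0)
Op 2: inc R2 by 3 -> R2=(0,0,3) value=3
Op 3: merge R1<->R2 -> R1=(0,0,3) R2=(0,0,3)
Op 4: inc R0 by 2 -> R0=(2,0,0) value=2
Op 5: inc R1 by 2 -> R1=(0,2,3) value=5
Op 6: merge R0<->R2 -> R0=(2,0,3) R2=(2,0,3)
Op 7: inc R0 by 1 -> R0=(3,0,3) value=6
Op 8: inc R1 by 4 -> R1=(0,6,3) value=9
Op 9: merge R1<->R2 -> R1=(2,6,3) R2=(2,6,3)
Op 10: inc R2 by 3 -> R2=(2,6,6) value=14
Op 11: merge R1<->R2 -> R1=(2,6,6) R2=(2,6,6)
Op 12: merge R2<->R1 -> R2=(2,6,6) R1=(2,6,6)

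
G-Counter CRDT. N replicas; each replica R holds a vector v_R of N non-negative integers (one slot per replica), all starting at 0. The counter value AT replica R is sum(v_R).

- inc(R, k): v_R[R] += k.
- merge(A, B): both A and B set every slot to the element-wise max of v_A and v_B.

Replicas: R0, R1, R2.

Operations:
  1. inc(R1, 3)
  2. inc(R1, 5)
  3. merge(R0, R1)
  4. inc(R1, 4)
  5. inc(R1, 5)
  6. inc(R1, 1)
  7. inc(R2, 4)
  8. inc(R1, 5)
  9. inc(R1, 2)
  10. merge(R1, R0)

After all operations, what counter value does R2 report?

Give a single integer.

Answer: 4

Derivation:
Op 1: inc R1 by 3 -> R1=(0,3,0) value=3
Op 2: inc R1 by 5 -> R1=(0,8,0) value=8
Op 3: merge R0<->R1 -> R0=(0,8,0) R1=(0,8,0)
Op 4: inc R1 by 4 -> R1=(0,12,0) value=12
Op 5: inc R1 by 5 -> R1=(0,17,0) value=17
Op 6: inc R1 by 1 -> R1=(0,18,0) value=18
Op 7: inc R2 by 4 -> R2=(0,0,4) value=4
Op 8: inc R1 by 5 -> R1=(0,23,0) value=23
Op 9: inc R1 by 2 -> R1=(0,25,0) value=25
Op 10: merge R1<->R0 -> R1=(0,25,0) R0=(0,25,0)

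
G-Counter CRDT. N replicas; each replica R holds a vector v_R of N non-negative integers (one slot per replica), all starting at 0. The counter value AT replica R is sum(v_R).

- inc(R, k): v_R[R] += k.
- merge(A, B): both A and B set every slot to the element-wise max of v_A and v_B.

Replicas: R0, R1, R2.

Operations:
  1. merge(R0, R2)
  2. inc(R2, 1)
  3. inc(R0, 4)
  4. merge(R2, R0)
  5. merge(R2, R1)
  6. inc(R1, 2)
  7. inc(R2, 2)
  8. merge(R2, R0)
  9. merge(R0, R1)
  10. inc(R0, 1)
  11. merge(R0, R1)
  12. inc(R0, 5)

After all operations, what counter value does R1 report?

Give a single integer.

Op 1: merge R0<->R2 -> R0=(0,0,0) R2=(0,0,0)
Op 2: inc R2 by 1 -> R2=(0,0,1) value=1
Op 3: inc R0 by 4 -> R0=(4,0,0) value=4
Op 4: merge R2<->R0 -> R2=(4,0,1) R0=(4,0,1)
Op 5: merge R2<->R1 -> R2=(4,0,1) R1=(4,0,1)
Op 6: inc R1 by 2 -> R1=(4,2,1) value=7
Op 7: inc R2 by 2 -> R2=(4,0,3) value=7
Op 8: merge R2<->R0 -> R2=(4,0,3) R0=(4,0,3)
Op 9: merge R0<->R1 -> R0=(4,2,3) R1=(4,2,3)
Op 10: inc R0 by 1 -> R0=(5,2,3) value=10
Op 11: merge R0<->R1 -> R0=(5,2,3) R1=(5,2,3)
Op 12: inc R0 by 5 -> R0=(10,2,3) value=15

Answer: 10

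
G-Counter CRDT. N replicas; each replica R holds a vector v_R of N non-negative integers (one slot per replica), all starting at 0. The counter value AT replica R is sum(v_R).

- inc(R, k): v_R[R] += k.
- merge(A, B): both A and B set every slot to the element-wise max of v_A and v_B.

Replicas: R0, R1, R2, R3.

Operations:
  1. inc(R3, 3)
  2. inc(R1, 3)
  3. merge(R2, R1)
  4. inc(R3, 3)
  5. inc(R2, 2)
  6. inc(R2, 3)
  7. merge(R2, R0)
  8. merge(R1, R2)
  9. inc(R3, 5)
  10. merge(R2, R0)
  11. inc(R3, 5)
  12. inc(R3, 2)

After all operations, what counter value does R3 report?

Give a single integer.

Answer: 18

Derivation:
Op 1: inc R3 by 3 -> R3=(0,0,0,3) value=3
Op 2: inc R1 by 3 -> R1=(0,3,0,0) value=3
Op 3: merge R2<->R1 -> R2=(0,3,0,0) R1=(0,3,0,0)
Op 4: inc R3 by 3 -> R3=(0,0,0,6) value=6
Op 5: inc R2 by 2 -> R2=(0,3,2,0) value=5
Op 6: inc R2 by 3 -> R2=(0,3,5,0) value=8
Op 7: merge R2<->R0 -> R2=(0,3,5,0) R0=(0,3,5,0)
Op 8: merge R1<->R2 -> R1=(0,3,5,0) R2=(0,3,5,0)
Op 9: inc R3 by 5 -> R3=(0,0,0,11) value=11
Op 10: merge R2<->R0 -> R2=(0,3,5,0) R0=(0,3,5,0)
Op 11: inc R3 by 5 -> R3=(0,0,0,16) value=16
Op 12: inc R3 by 2 -> R3=(0,0,0,18) value=18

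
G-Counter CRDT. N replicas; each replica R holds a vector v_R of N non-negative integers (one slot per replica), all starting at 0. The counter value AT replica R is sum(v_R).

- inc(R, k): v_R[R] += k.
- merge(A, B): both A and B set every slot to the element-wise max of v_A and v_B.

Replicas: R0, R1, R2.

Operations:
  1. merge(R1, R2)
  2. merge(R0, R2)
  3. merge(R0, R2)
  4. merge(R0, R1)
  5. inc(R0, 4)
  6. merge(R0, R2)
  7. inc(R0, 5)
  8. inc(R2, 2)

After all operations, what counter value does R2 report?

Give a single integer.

Op 1: merge R1<->R2 -> R1=(0,0,0) R2=(0,0,0)
Op 2: merge R0<->R2 -> R0=(0,0,0) R2=(0,0,0)
Op 3: merge R0<->R2 -> R0=(0,0,0) R2=(0,0,0)
Op 4: merge R0<->R1 -> R0=(0,0,0) R1=(0,0,0)
Op 5: inc R0 by 4 -> R0=(4,0,0) value=4
Op 6: merge R0<->R2 -> R0=(4,0,0) R2=(4,0,0)
Op 7: inc R0 by 5 -> R0=(9,0,0) value=9
Op 8: inc R2 by 2 -> R2=(4,0,2) value=6

Answer: 6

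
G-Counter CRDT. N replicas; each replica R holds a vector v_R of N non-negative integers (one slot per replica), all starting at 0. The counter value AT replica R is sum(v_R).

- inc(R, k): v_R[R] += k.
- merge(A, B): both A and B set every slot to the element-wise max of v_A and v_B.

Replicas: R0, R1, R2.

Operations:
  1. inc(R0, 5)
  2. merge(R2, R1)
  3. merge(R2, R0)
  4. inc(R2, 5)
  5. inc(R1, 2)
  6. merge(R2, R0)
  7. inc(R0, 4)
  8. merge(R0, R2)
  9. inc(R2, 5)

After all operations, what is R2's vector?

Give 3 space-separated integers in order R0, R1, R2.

Op 1: inc R0 by 5 -> R0=(5,0,0) value=5
Op 2: merge R2<->R1 -> R2=(0,0,0) R1=(0,0,0)
Op 3: merge R2<->R0 -> R2=(5,0,0) R0=(5,0,0)
Op 4: inc R2 by 5 -> R2=(5,0,5) value=10
Op 5: inc R1 by 2 -> R1=(0,2,0) value=2
Op 6: merge R2<->R0 -> R2=(5,0,5) R0=(5,0,5)
Op 7: inc R0 by 4 -> R0=(9,0,5) value=14
Op 8: merge R0<->R2 -> R0=(9,0,5) R2=(9,0,5)
Op 9: inc R2 by 5 -> R2=(9,0,10) value=19

Answer: 9 0 10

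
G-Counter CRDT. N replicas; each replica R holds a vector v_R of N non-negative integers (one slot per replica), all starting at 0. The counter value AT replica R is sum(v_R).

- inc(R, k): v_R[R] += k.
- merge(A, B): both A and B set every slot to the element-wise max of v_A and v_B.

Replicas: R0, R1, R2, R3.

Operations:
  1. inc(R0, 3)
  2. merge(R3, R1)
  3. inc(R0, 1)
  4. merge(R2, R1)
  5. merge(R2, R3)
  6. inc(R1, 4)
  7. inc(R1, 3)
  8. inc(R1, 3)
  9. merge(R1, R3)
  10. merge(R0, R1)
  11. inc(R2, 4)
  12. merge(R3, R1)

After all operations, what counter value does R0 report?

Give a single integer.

Answer: 14

Derivation:
Op 1: inc R0 by 3 -> R0=(3,0,0,0) value=3
Op 2: merge R3<->R1 -> R3=(0,0,0,0) R1=(0,0,0,0)
Op 3: inc R0 by 1 -> R0=(4,0,0,0) value=4
Op 4: merge R2<->R1 -> R2=(0,0,0,0) R1=(0,0,0,0)
Op 5: merge R2<->R3 -> R2=(0,0,0,0) R3=(0,0,0,0)
Op 6: inc R1 by 4 -> R1=(0,4,0,0) value=4
Op 7: inc R1 by 3 -> R1=(0,7,0,0) value=7
Op 8: inc R1 by 3 -> R1=(0,10,0,0) value=10
Op 9: merge R1<->R3 -> R1=(0,10,0,0) R3=(0,10,0,0)
Op 10: merge R0<->R1 -> R0=(4,10,0,0) R1=(4,10,0,0)
Op 11: inc R2 by 4 -> R2=(0,0,4,0) value=4
Op 12: merge R3<->R1 -> R3=(4,10,0,0) R1=(4,10,0,0)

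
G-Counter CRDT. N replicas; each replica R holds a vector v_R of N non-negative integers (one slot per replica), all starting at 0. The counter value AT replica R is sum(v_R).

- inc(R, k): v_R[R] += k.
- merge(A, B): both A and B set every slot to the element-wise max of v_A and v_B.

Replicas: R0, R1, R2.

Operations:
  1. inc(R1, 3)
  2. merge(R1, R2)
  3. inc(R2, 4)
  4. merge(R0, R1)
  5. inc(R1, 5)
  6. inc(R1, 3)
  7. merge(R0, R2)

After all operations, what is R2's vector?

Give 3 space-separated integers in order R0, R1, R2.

Op 1: inc R1 by 3 -> R1=(0,3,0) value=3
Op 2: merge R1<->R2 -> R1=(0,3,0) R2=(0,3,0)
Op 3: inc R2 by 4 -> R2=(0,3,4) value=7
Op 4: merge R0<->R1 -> R0=(0,3,0) R1=(0,3,0)
Op 5: inc R1 by 5 -> R1=(0,8,0) value=8
Op 6: inc R1 by 3 -> R1=(0,11,0) value=11
Op 7: merge R0<->R2 -> R0=(0,3,4) R2=(0,3,4)

Answer: 0 3 4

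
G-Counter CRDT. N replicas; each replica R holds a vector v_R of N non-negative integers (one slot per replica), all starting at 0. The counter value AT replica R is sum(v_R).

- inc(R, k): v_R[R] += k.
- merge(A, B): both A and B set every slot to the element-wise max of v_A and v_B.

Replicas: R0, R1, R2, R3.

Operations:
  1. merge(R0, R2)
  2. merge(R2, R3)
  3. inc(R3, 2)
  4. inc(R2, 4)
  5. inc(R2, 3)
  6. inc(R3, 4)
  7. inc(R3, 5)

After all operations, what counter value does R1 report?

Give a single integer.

Answer: 0

Derivation:
Op 1: merge R0<->R2 -> R0=(0,0,0,0) R2=(0,0,0,0)
Op 2: merge R2<->R3 -> R2=(0,0,0,0) R3=(0,0,0,0)
Op 3: inc R3 by 2 -> R3=(0,0,0,2) value=2
Op 4: inc R2 by 4 -> R2=(0,0,4,0) value=4
Op 5: inc R2 by 3 -> R2=(0,0,7,0) value=7
Op 6: inc R3 by 4 -> R3=(0,0,0,6) value=6
Op 7: inc R3 by 5 -> R3=(0,0,0,11) value=11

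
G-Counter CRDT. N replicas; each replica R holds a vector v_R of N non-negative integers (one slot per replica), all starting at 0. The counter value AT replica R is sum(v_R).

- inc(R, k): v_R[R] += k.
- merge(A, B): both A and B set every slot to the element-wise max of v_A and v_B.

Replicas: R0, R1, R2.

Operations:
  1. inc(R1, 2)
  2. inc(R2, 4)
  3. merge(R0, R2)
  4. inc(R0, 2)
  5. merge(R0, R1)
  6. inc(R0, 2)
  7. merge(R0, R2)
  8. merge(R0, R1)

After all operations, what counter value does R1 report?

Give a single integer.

Op 1: inc R1 by 2 -> R1=(0,2,0) value=2
Op 2: inc R2 by 4 -> R2=(0,0,4) value=4
Op 3: merge R0<->R2 -> R0=(0,0,4) R2=(0,0,4)
Op 4: inc R0 by 2 -> R0=(2,0,4) value=6
Op 5: merge R0<->R1 -> R0=(2,2,4) R1=(2,2,4)
Op 6: inc R0 by 2 -> R0=(4,2,4) value=10
Op 7: merge R0<->R2 -> R0=(4,2,4) R2=(4,2,4)
Op 8: merge R0<->R1 -> R0=(4,2,4) R1=(4,2,4)

Answer: 10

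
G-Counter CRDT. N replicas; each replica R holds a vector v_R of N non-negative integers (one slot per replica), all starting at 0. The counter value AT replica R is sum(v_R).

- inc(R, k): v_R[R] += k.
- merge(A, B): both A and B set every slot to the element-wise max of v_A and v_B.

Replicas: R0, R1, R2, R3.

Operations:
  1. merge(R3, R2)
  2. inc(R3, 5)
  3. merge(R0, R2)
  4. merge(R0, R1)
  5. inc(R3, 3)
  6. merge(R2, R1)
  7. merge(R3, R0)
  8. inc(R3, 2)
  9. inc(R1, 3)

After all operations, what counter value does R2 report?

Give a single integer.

Op 1: merge R3<->R2 -> R3=(0,0,0,0) R2=(0,0,0,0)
Op 2: inc R3 by 5 -> R3=(0,0,0,5) value=5
Op 3: merge R0<->R2 -> R0=(0,0,0,0) R2=(0,0,0,0)
Op 4: merge R0<->R1 -> R0=(0,0,0,0) R1=(0,0,0,0)
Op 5: inc R3 by 3 -> R3=(0,0,0,8) value=8
Op 6: merge R2<->R1 -> R2=(0,0,0,0) R1=(0,0,0,0)
Op 7: merge R3<->R0 -> R3=(0,0,0,8) R0=(0,0,0,8)
Op 8: inc R3 by 2 -> R3=(0,0,0,10) value=10
Op 9: inc R1 by 3 -> R1=(0,3,0,0) value=3

Answer: 0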